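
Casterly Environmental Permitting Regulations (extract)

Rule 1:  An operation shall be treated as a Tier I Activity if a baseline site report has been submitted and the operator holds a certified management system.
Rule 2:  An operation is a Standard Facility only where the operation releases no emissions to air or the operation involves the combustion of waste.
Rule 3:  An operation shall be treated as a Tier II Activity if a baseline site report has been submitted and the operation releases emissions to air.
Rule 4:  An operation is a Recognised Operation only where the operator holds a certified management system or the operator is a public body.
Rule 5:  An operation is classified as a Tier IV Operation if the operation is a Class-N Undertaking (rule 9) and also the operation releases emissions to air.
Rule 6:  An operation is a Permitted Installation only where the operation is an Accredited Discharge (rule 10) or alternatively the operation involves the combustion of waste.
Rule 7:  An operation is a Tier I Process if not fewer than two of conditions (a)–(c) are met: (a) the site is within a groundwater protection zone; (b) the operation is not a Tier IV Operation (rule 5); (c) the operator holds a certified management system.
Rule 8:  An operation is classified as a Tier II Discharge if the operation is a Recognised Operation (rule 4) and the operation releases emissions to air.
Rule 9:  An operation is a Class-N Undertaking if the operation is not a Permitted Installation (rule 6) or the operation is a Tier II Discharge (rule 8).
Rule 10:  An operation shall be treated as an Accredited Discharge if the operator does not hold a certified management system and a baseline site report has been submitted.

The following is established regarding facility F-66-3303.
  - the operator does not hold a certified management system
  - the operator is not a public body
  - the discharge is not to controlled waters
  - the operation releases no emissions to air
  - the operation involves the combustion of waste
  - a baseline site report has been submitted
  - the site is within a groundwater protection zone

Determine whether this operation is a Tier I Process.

Yes

rule 10 — Accredited Discharge: [the operator does not hold a certified management system? yes] AND [a baseline site report has been submitted? yes] → satisfied.
rule 6 — Permitted Installation: [Accredited Discharge (rule 10)? yes] OR [the operation involves the combustion of waste? yes] → satisfied.
rule 4 — Recognised Operation: [the operator holds a certified management system? no] OR [the operator is a public body? no] → not satisfied.
rule 8 — Tier II Discharge: [Recognised Operation (rule 4)? no] AND [the operation releases emissions to air? no] → not satisfied.
rule 9 — Class-N Undertaking: [not a Permitted Installation (rule 6)? no] OR [Tier II Discharge (rule 8)? no] → not satisfied.
rule 5 — Tier IV Operation: [Class-N Undertaking (rule 9)? no] AND [the operation releases emissions to air? no] → not satisfied.
rule 7 — Tier I Process: the site is within a groundwater protection zone? yes; not a Tier IV Operation (rule 5)? yes; the operator holds a certified management system? no — 2 of 3 hold (need ≥2) → satisfied.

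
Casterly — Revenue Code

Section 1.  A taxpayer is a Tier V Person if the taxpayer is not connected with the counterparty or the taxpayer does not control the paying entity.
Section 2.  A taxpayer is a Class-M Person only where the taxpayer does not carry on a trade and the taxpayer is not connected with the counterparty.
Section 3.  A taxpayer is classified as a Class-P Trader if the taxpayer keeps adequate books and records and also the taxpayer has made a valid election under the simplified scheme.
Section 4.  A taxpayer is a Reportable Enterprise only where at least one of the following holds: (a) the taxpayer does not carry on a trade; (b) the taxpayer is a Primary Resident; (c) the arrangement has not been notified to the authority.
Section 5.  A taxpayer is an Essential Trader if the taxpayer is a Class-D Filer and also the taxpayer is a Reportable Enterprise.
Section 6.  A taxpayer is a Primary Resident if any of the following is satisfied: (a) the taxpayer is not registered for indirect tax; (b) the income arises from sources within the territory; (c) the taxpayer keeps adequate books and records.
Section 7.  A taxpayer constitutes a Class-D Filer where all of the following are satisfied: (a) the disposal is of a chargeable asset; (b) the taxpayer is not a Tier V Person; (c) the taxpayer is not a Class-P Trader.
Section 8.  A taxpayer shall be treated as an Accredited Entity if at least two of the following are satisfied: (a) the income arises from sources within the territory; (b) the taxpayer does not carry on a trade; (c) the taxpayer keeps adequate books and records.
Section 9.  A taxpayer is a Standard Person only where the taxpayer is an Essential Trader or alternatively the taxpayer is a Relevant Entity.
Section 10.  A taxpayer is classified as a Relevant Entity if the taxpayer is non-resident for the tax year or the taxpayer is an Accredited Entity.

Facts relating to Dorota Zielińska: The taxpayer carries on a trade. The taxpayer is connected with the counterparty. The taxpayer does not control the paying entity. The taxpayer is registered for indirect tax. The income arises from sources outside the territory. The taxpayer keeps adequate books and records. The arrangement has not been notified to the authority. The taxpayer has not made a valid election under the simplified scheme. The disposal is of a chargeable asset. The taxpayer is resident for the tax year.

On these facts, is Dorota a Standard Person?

No

Under section 1: the taxpayer is not connected with the counterparty? no; or the taxpayer does not control the paying entity? yes. So the taxpayer is a Tier V Person.
Under section 3: the taxpayer keeps adequate books and records? yes; and the taxpayer has made a valid election under the simplified scheme? no. So the taxpayer is not a Class-P Trader.
Under section 7: the disposal is of a chargeable asset? yes; and not a Tier V Person (section 1)? no; and not a Class-P Trader (section 3)? yes. So the taxpayer is not a Class-D Filer.
Under section 6: the taxpayer is not registered for indirect tax? no; or the income arises from sources within the territory? no; or the taxpayer keeps adequate books and records? yes. So the taxpayer is a Primary Resident.
Under section 4: the taxpayer does not carry on a trade? no; or Primary Resident (section 6)? yes; or the arrangement has not been notified to the authority? yes. So the taxpayer is a Reportable Enterprise.
Under section 5: Class-D Filer (section 7)? no; and Reportable Enterprise (section 4)? yes. So the taxpayer is not an Essential Trader.
Under section 8: the income arises from sources within the territory? no; the taxpayer does not carry on a trade? no; the taxpayer keeps adequate books and records? yes — 1 of 3 hold (need ≥2) → not satisfied.
Under section 10: the taxpayer is non-resident for the tax year? no; or Accredited Entity (section 8)? no. So the taxpayer is not a Relevant Entity.
Under section 9: Essential Trader (section 5)? no; or Relevant Entity (section 10)? no. So the taxpayer is not a Standard Person.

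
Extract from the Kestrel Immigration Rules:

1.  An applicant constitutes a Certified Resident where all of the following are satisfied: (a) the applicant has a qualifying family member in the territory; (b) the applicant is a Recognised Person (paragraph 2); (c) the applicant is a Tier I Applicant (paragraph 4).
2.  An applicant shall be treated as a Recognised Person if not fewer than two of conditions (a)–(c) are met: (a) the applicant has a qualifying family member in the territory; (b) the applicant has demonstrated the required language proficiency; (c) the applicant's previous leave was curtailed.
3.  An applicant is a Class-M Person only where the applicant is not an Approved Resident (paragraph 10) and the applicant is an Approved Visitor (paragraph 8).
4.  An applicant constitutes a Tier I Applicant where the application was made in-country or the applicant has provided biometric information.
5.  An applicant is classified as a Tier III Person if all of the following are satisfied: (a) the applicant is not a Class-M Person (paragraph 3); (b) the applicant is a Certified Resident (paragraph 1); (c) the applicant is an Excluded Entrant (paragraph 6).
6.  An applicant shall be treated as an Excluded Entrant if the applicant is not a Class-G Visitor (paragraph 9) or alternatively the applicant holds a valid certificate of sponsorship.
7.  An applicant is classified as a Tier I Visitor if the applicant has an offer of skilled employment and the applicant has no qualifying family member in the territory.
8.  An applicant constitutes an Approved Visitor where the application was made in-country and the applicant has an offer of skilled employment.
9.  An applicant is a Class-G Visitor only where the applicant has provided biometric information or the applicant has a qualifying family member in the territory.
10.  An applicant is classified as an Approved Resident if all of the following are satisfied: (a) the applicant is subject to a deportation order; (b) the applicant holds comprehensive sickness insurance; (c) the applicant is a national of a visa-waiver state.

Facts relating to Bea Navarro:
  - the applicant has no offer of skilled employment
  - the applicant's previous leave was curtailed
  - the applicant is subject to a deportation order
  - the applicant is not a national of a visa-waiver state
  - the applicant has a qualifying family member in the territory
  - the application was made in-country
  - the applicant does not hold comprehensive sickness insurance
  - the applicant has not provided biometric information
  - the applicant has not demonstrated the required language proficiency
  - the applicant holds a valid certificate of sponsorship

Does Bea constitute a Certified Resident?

Yes

paragraph 2 — Recognised Person: the applicant has a qualifying family member in the territory? yes; the applicant has demonstrated the required language proficiency? no; the applicant's previous leave was curtailed? yes — 2 of 3 hold (need ≥2) → satisfied.
paragraph 4 — Tier I Applicant: [the application was made in-country? yes] OR [the applicant has provided biometric information? no] → satisfied.
paragraph 1 — Certified Resident: [the applicant has a qualifying family member in the territory? yes] AND [Recognised Person (paragraph 2)? yes] AND [Tier I Applicant (paragraph 4)? yes] → satisfied.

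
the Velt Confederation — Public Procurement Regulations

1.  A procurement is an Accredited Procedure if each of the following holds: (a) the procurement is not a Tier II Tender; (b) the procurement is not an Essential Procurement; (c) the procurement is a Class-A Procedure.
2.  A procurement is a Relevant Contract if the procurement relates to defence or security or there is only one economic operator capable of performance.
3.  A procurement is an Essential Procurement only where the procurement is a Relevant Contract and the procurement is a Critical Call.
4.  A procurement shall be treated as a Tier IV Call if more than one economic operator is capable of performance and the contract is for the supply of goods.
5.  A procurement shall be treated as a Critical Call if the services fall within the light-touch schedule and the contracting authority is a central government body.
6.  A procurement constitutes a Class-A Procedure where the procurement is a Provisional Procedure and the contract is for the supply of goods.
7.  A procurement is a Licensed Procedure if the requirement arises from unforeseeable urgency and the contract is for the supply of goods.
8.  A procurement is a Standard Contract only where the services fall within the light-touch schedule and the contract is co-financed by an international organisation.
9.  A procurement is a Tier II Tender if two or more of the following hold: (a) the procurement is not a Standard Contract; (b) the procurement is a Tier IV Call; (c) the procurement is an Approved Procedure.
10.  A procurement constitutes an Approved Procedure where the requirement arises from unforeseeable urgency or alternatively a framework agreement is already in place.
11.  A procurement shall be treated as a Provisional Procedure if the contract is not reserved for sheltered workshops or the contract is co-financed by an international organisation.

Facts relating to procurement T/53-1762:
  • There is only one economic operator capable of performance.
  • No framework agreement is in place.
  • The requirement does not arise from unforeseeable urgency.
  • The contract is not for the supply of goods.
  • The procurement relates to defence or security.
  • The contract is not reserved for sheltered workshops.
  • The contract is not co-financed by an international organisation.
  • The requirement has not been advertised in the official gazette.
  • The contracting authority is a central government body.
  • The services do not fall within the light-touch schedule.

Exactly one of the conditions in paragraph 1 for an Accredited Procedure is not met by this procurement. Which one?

Under paragraph 8: the services fall within the light-touch schedule? no; and the contract is co-financed by an international organisation? no. So the procurement is not a Standard Contract.
Under paragraph 4: more than one economic operator is capable of performance? no; and the contract is for the supply of goods? no. So the procurement is not a Tier IV Call.
Under paragraph 10: the requirement arises from unforeseeable urgency? no; or a framework agreement is already in place? no. So the procurement is not an Approved Procedure.
Under paragraph 9: not a Standard Contract (paragraph 8)? yes; Tier IV Call (paragraph 4)? no; Approved Procedure (paragraph 10)? no — 1 of 3 hold (need ≥2) → not satisfied.
Under paragraph 2: the procurement relates to defence or security? yes; or there is only one economic operator capable of performance? yes. So the procurement is a Relevant Contract.
Under paragraph 5: the services fall within the light-touch schedule? no; and the contracting authority is a central government body? yes. So the procurement is not a Critical Call.
Under paragraph 3: Relevant Contract (paragraph 2)? yes; and Critical Call (paragraph 5)? no. So the procurement is not an Essential Procurement.
Under paragraph 11: the contract is not reserved for sheltered workshops? yes; or the contract is co-financed by an international organisation? no. So the procurement is a Provisional Procedure.
Under paragraph 6: Provisional Procedure (paragraph 11)? yes; and the contract is for the supply of goods? no. So the procurement is not a Class-A Procedure.
Under paragraph 1: not a Tier II Tender (paragraph 9)? yes; and not an Essential Procurement (paragraph 3)? yes; and Class-A Procedure (paragraph 6)? no. So the procurement is not an Accredited Procedure.

Class-A Procedure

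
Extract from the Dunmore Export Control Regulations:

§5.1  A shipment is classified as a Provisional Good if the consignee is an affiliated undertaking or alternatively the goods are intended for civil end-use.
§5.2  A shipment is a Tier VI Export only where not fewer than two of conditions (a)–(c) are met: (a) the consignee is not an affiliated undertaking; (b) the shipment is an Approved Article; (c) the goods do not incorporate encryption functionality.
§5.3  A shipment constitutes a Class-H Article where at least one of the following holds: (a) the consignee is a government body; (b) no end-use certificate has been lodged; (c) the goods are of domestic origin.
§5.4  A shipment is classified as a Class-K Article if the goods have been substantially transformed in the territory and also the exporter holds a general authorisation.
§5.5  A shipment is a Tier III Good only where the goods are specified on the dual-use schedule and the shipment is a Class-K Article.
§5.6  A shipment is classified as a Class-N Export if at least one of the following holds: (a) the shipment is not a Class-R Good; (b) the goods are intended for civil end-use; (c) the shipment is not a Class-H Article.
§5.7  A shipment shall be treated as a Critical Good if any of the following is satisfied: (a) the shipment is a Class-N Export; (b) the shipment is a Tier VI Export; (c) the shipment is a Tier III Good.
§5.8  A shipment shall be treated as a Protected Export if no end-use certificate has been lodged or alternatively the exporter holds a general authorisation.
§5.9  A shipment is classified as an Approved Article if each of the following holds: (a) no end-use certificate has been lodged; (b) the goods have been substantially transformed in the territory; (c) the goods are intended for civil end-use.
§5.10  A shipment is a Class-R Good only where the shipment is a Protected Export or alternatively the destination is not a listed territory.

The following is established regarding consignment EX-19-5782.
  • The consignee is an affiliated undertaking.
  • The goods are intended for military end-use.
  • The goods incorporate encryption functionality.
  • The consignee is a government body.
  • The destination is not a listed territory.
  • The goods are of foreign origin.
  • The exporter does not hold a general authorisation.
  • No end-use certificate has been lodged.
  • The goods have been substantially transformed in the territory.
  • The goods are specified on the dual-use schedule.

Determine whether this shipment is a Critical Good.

Under §5.8: no end-use certificate has been lodged? yes; or the exporter holds a general authorisation? no. So the shipment is a Protected Export.
Under §5.10: Protected Export (§5.8)? yes; or the destination is not a listed territory? yes. So the shipment is a Class-R Good.
Under §5.3: the consignee is a government body? yes; or no end-use certificate has been lodged? yes; or the goods are of domestic origin? no. So the shipment is a Class-H Article.
Under §5.6: not a Class-R Good (§5.10)? no; or the goods are intended for civil end-use? no; or not a Class-H Article (§5.3)? no. So the shipment is not a Class-N Export.
Under §5.9: no end-use certificate has been lodged? yes; and the goods have been substantially transformed in the territory? yes; and the goods are intended for civil end-use? no. So the shipment is not an Approved Article.
Under §5.2: the consignee is not an affiliated undertaking? no; Approved Article (§5.9)? no; the goods do not incorporate encryption functionality? no — 0 of 3 hold (need ≥2) → not satisfied.
Under §5.4: the goods have been substantially transformed in the territory? yes; and the exporter holds a general authorisation? no. So the shipment is not a Class-K Article.
Under §5.5: the goods are specified on the dual-use schedule? yes; and Class-K Article (§5.4)? no. So the shipment is not a Tier III Good.
Under §5.7: Class-N Export (§5.6)? no; or Tier VI Export (§5.2)? no; or Tier III Good (§5.5)? no. So the shipment is not a Critical Good.

No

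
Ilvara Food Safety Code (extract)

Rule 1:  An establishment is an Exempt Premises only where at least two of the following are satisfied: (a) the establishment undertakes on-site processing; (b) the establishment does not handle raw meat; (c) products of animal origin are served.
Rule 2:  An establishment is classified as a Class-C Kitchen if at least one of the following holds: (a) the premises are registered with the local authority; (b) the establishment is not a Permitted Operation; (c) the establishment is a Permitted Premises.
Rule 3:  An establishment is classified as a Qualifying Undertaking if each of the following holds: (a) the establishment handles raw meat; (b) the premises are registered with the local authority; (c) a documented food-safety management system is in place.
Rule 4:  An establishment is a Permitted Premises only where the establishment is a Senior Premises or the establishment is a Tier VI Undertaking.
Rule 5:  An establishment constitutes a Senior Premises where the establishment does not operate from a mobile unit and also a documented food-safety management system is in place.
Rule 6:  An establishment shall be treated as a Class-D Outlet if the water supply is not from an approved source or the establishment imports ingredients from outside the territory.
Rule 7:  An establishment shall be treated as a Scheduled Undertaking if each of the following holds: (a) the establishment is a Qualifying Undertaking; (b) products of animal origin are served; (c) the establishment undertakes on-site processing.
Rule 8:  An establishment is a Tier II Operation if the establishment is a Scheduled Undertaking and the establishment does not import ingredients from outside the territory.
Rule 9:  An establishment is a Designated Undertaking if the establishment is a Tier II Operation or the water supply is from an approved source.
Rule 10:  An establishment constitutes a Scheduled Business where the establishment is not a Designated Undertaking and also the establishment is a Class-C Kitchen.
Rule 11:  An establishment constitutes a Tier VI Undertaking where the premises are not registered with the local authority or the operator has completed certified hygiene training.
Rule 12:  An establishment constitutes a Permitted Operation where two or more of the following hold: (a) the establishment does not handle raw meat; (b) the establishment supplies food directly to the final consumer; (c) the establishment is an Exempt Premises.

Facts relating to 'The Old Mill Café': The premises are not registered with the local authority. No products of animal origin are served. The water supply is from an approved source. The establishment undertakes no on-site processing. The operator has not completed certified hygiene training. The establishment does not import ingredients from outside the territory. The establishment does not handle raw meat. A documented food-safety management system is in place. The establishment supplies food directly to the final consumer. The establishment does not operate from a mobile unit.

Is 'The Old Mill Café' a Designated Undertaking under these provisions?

Yes

rule 3 — Qualifying Undertaking: [the establishment handles raw meat? no] AND [the premises are registered with the local authority? no] AND [a documented food-safety management system is in place? yes] → not satisfied.
rule 7 — Scheduled Undertaking: [Qualifying Undertaking (rule 3)? no] AND [products of animal origin are served? no] AND [the establishment undertakes on-site processing? no] → not satisfied.
rule 8 — Tier II Operation: [Scheduled Undertaking (rule 7)? no] AND [the establishment does not import ingredients from outside the territory? yes] → not satisfied.
rule 9 — Designated Undertaking: [Tier II Operation (rule 8)? no] OR [the water supply is from an approved source? yes] → satisfied.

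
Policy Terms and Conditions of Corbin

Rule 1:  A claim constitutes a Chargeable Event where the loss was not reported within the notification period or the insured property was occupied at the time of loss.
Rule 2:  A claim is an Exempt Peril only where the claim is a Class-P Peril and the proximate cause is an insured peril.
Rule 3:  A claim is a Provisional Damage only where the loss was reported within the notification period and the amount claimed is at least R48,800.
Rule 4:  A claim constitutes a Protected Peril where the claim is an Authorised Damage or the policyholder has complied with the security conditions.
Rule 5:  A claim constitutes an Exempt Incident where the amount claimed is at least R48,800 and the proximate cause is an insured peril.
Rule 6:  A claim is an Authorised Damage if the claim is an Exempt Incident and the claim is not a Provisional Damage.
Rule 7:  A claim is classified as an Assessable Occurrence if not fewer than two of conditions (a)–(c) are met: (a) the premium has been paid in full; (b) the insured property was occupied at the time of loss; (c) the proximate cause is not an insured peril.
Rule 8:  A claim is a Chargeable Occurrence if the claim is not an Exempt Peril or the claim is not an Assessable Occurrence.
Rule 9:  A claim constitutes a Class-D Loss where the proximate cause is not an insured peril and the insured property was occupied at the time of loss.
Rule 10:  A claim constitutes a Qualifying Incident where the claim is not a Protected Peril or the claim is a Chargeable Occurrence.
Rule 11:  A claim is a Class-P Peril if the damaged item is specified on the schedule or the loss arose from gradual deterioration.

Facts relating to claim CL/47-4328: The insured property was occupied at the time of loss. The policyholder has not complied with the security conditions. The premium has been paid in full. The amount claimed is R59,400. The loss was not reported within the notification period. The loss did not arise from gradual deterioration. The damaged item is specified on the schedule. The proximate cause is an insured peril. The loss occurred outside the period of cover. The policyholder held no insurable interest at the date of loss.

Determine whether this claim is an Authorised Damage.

Yes

Under rule 5: amount claimed: R59,400 ≥ R48,800? yes; and the proximate cause is an insured peril? yes. So the claim is an Exempt Incident.
Under rule 3: the loss was reported within the notification period? no; and amount claimed: R59,400 ≥ R48,800? yes. So the claim is not a Provisional Damage.
Under rule 6: Exempt Incident (rule 5)? yes; and not a Provisional Damage (rule 3)? yes. So the claim is an Authorised Damage.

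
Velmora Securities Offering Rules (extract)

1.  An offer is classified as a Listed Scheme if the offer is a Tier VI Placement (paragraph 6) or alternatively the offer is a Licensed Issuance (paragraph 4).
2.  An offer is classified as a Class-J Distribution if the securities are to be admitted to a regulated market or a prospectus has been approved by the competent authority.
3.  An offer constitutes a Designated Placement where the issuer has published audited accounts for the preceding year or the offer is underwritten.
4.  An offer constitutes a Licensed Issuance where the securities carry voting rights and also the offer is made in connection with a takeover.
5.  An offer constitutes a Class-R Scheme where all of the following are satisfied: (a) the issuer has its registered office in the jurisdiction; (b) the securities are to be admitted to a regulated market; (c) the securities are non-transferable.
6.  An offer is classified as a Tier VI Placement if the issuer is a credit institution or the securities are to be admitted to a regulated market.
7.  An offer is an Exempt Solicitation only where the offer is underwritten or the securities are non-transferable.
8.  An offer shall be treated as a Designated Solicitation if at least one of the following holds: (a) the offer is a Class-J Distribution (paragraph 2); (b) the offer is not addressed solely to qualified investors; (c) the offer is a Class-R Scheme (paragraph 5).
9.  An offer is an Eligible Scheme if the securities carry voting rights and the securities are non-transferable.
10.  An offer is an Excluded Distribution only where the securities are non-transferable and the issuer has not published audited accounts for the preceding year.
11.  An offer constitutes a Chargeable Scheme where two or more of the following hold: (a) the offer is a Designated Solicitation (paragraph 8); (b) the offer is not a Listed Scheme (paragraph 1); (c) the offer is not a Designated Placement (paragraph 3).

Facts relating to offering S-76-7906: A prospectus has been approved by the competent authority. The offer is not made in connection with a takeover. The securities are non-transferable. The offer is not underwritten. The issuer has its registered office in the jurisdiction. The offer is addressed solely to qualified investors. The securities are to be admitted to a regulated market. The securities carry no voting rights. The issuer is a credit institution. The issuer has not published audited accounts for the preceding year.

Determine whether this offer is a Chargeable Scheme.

Under paragraph 2: the securities are to be admitted to a regulated market? yes; or a prospectus has been approved by the competent authority? yes. So the offer is a Class-J Distribution.
Under paragraph 5: the issuer has its registered office in the jurisdiction? yes; and the securities are to be admitted to a regulated market? yes; and the securities are non-transferable? yes. So the offer is a Class-R Scheme.
Under paragraph 8: Class-J Distribution (paragraph 2)? yes; or the offer is not addressed solely to qualified investors? no; or Class-R Scheme (paragraph 5)? yes. So the offer is a Designated Solicitation.
Under paragraph 6: the issuer is a credit institution? yes; or the securities are to be admitted to a regulated market? yes. So the offer is a Tier VI Placement.
Under paragraph 4: the securities carry voting rights? no; and the offer is made in connection with a takeover? no. So the offer is not a Licensed Issuance.
Under paragraph 1: Tier VI Placement (paragraph 6)? yes; or Licensed Issuance (paragraph 4)? no. So the offer is a Listed Scheme.
Under paragraph 3: the issuer has published audited accounts for the preceding year? no; or the offer is underwritten? no. So the offer is not a Designated Placement.
Under paragraph 11: Designated Solicitation (paragraph 8)? yes; not a Listed Scheme (paragraph 1)? no; not a Designated Placement (paragraph 3)? yes — 2 of 3 hold (need ≥2) → satisfied.

Yes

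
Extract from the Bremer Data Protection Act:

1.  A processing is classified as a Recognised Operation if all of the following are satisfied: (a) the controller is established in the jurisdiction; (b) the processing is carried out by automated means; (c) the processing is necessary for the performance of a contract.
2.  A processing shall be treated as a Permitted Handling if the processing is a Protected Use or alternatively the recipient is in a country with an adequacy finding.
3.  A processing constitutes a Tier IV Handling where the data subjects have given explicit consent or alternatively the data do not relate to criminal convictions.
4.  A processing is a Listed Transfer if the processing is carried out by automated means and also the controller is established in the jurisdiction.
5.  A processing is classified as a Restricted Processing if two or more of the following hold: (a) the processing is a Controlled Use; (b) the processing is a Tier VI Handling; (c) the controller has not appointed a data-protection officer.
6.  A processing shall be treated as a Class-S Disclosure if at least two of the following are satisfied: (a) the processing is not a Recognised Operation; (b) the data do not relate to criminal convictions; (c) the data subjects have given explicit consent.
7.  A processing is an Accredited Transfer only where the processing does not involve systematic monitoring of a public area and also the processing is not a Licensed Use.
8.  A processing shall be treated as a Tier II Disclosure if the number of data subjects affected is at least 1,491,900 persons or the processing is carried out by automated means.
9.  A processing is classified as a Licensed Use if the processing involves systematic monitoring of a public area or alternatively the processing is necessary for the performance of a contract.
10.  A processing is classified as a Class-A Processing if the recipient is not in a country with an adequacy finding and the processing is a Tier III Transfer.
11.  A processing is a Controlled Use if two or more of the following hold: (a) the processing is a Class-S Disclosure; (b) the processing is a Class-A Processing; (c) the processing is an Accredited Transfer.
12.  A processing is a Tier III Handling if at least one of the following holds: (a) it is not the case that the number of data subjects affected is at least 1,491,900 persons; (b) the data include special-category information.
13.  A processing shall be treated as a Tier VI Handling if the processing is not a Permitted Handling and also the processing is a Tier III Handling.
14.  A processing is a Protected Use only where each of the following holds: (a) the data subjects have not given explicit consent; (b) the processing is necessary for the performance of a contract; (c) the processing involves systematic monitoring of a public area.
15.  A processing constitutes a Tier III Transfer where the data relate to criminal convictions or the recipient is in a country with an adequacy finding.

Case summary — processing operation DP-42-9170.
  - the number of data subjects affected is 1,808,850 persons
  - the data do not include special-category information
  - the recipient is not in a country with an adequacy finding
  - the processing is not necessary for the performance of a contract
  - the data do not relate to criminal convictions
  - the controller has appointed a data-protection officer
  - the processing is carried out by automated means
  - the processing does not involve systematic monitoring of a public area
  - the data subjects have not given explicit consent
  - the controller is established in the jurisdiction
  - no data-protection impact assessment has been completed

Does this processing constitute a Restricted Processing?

No

Under paragraph 1: the controller is established in the jurisdiction? yes; and the processing is carried out by automated means? yes; and the processing is necessary for the performance of a contract? no. So the processing is not a Recognised Operation.
Under paragraph 6: not a Recognised Operation (paragraph 1)? yes; the data do not relate to criminal convictions? yes; the data subjects have given explicit consent? no — 2 of 3 hold (need ≥2) → satisfied.
Under paragraph 15: the data relate to criminal convictions? no; or the recipient is in a country with an adequacy finding? no. So the processing is not a Tier III Transfer.
Under paragraph 10: the recipient is not in a country with an adequacy finding? yes; and Tier III Transfer (paragraph 15)? no. So the processing is not a Class-A Processing.
Under paragraph 9: the processing involves systematic monitoring of a public area? no; or the processing is necessary for the performance of a contract? no. So the processing is not a Licensed Use.
Under paragraph 7: the processing does not involve systematic monitoring of a public area? yes; and not a Licensed Use (paragraph 9)? yes. So the processing is an Accredited Transfer.
Under paragraph 11: Class-S Disclosure (paragraph 6)? yes; Class-A Processing (paragraph 10)? no; Accredited Transfer (paragraph 7)? yes — 2 of 3 hold (need ≥2) → satisfied.
Under paragraph 14: the data subjects have not given explicit consent? yes; and the processing is necessary for the performance of a contract? no; and the processing involves systematic monitoring of a public area? no. So the processing is not a Protected Use.
Under paragraph 2: Protected Use (paragraph 14)? no; or the recipient is in a country with an adequacy finding? no. So the processing is not a Permitted Handling.
Under paragraph 12: number of data subjects affected: 1,808,850 persons ≥ 1,491,900 persons? yes, so negated condition no; or the data include special-category information? no. So the processing is not a Tier III Handling.
Under paragraph 13: not a Permitted Handling (paragraph 2)? yes; and Tier III Handling (paragraph 12)? no. So the processing is not a Tier VI Handling.
Under paragraph 5: Controlled Use (paragraph 11)? yes; Tier VI Handling (paragraph 13)? no; the controller has not appointed a data-protection officer? no — 1 of 3 hold (need ≥2) → not satisfied.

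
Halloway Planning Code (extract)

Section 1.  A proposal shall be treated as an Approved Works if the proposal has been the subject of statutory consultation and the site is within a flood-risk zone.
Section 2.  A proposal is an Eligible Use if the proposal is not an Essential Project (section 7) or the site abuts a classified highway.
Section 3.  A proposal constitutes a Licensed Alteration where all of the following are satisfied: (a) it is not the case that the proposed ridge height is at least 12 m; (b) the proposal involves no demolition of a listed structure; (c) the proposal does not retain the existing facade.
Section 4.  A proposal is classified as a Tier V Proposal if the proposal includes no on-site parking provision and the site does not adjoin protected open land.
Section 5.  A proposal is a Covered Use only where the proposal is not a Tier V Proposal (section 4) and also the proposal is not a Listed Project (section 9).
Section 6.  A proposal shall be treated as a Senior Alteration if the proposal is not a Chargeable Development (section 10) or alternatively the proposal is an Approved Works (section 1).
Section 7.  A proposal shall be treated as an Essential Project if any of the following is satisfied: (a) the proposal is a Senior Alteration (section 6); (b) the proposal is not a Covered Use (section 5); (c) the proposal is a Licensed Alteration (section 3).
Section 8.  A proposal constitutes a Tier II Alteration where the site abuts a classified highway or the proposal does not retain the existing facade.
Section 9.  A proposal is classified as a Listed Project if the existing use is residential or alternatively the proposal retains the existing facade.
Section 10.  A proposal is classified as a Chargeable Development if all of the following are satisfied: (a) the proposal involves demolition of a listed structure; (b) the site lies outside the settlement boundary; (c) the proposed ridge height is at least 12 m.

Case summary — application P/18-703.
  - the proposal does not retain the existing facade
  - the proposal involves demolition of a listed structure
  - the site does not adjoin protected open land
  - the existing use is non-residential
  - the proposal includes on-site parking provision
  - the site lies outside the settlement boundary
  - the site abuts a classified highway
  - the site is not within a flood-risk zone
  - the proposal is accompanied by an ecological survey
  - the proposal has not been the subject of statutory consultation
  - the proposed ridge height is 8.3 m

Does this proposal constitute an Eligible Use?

Under section 10: the proposal involves demolition of a listed structure? yes; and the site lies outside the settlement boundary? yes; and proposed ridge height: 8.3 m ≥ 12 m? no. So the proposal is not a Chargeable Development.
Under section 1: the proposal has been the subject of statutory consultation? no; and the site is within a flood-risk zone? no. So the proposal is not an Approved Works.
Under section 6: not a Chargeable Development (section 10)? yes; or Approved Works (section 1)? no. So the proposal is a Senior Alteration.
Under section 4: the proposal includes no on-site parking provision? no; and the site does not adjoin protected open land? yes. So the proposal is not a Tier V Proposal.
Under section 9: the existing use is residential? no; or the proposal retains the existing facade? no. So the proposal is not a Listed Project.
Under section 5: not a Tier V Proposal (section 4)? yes; and not a Listed Project (section 9)? yes. So the proposal is a Covered Use.
Under section 3: proposed ridge height: 8.3 m ≥ 12 m? no, so negated condition yes; and the proposal involves no demolition of a listed structure? no; and the proposal does not retain the existing facade? yes. So the proposal is not a Licensed Alteration.
Under section 7: Senior Alteration (section 6)? yes; or not a Covered Use (section 5)? no; or Licensed Alteration (section 3)? no. So the proposal is an Essential Project.
Under section 2: not an Essential Project (section 7)? no; or the site abuts a classified highway? yes. So the proposal is an Eligible Use.

Yes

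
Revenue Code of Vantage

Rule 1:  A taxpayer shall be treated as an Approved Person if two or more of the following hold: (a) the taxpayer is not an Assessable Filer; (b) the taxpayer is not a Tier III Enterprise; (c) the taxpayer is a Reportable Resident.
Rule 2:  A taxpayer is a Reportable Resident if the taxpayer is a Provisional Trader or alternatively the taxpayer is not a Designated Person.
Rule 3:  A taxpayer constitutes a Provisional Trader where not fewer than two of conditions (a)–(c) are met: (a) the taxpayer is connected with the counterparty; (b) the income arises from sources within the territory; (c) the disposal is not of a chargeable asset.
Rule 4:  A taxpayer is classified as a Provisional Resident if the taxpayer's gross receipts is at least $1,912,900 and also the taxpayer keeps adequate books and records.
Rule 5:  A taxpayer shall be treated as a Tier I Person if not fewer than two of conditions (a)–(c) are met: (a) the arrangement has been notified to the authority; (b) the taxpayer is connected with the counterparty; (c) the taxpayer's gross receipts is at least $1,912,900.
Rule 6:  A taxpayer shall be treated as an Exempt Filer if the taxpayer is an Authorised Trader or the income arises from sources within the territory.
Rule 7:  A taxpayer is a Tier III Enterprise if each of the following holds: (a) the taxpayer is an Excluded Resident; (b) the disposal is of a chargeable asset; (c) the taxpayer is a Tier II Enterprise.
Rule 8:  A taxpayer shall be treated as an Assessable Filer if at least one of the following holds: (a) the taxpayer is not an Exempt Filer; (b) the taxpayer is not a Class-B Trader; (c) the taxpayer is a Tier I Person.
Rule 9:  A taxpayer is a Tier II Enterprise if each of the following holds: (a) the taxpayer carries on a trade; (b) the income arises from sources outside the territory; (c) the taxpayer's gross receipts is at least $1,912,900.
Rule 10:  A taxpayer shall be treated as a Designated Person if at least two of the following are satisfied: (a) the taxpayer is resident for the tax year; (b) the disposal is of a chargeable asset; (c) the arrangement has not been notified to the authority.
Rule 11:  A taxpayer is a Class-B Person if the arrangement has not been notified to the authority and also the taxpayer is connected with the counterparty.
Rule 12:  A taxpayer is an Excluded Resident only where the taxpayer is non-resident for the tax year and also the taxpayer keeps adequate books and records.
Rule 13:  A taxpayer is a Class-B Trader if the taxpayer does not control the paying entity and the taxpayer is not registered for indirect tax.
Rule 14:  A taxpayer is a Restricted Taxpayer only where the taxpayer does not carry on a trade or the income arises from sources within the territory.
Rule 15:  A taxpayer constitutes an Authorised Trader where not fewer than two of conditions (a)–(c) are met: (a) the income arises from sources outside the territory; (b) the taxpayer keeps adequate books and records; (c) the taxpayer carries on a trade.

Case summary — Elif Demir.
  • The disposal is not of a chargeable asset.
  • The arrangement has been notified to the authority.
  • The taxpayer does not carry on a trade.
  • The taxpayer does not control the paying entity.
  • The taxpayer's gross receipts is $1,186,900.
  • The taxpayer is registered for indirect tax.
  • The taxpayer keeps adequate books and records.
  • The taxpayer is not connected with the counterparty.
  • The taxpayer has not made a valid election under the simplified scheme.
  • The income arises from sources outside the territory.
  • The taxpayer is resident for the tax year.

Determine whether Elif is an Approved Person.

rule 15 — Authorised Trader: the income arises from sources outside the territory? yes; the taxpayer keeps adequate books and records? yes; the taxpayer carries on a trade? no — 2 of 3 hold (need ≥2) → satisfied.
rule 6 — Exempt Filer: [Authorised Trader (rule 15)? yes] OR [the income arises from sources within the territory? no] → satisfied.
rule 13 — Class-B Trader: [the taxpayer does not control the paying entity? yes] AND [the taxpayer is not registered for indirect tax? no] → not satisfied.
rule 5 — Tier I Person: the arrangement has been notified to the authority? yes; the taxpayer is connected with the counterparty? no; taxpayer's gross receipts: $1,186,900 ≥ $1,912,900? no — 1 of 3 hold (need ≥2) → not satisfied.
rule 8 — Assessable Filer: [not an Exempt Filer (rule 6)? no] OR [not a Class-B Trader (rule 13)? yes] OR [Tier I Person (rule 5)? no] → satisfied.
rule 12 — Excluded Resident: [the taxpayer is non-resident for the tax year? no] AND [the taxpayer keeps adequate books and records? yes] → not satisfied.
rule 9 — Tier II Enterprise: [the taxpayer carries on a trade? no] AND [the income arises from sources outside the territory? yes] AND [taxpayer's gross receipts: $1,186,900 ≥ $1,912,900? no] → not satisfied.
rule 7 — Tier III Enterprise: [Excluded Resident (rule 12)? no] AND [the disposal is of a chargeable asset? no] AND [Tier II Enterprise (rule 9)? no] → not satisfied.
rule 3 — Provisional Trader: the taxpayer is connected with the counterparty? no; the income arises from sources within the territory? no; the disposal is not of a chargeable asset? yes — 1 of 3 hold (need ≥2) → not satisfied.
rule 10 — Designated Person: the taxpayer is resident for the tax year? yes; the disposal is of a chargeable asset? no; the arrangement has not been notified to the authority? no — 1 of 3 hold (need ≥2) → not satisfied.
rule 2 — Reportable Resident: [Provisional Trader (rule 3)? no] OR [not a Designated Person (rule 10)? yes] → satisfied.
rule 1 — Approved Person: not an Assessable Filer (rule 8)? no; not a Tier III Enterprise (rule 7)? yes; Reportable Resident (rule 2)? yes — 2 of 3 hold (need ≥2) → satisfied.

Yes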